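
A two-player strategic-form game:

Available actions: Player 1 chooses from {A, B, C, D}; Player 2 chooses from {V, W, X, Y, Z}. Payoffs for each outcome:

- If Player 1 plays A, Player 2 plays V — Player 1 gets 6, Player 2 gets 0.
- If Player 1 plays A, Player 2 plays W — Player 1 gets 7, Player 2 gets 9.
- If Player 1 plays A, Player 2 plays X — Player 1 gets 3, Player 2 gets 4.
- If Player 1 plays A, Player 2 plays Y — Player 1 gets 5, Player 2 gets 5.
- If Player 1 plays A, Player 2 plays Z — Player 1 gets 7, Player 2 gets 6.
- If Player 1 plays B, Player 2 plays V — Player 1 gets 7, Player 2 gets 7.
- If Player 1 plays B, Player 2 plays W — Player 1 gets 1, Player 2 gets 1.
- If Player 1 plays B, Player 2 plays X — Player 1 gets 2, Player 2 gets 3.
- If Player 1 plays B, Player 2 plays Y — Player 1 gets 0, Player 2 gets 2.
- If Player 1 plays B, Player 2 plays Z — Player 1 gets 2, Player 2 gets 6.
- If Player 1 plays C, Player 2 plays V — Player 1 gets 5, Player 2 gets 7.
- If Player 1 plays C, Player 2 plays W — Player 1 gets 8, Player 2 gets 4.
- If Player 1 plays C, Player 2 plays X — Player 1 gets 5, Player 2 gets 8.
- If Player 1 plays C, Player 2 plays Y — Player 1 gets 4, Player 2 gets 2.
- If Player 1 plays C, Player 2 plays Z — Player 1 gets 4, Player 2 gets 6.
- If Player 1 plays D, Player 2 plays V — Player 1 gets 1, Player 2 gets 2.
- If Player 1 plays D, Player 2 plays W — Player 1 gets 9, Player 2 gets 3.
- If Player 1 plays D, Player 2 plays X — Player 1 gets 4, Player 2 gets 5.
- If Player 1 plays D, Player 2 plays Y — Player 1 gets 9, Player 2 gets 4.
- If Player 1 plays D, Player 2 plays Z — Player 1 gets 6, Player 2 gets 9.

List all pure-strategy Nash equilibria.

(B, V) and (C, X)

(A, V): Player 1 can switch to B (6 → 7). Not NE.
(A, W): Player 1 can switch to C (7 → 8). Not NE.
(A, X): Player 1 can switch to C (3 → 5). Not NE.
(A, Y): Player 1 can switch to D (5 → 9). Not NE.
(A, Z): Player 2 can switch to W (6 → 9). Not NE.
(B, V): Player 1 gets 7, best alternative 6; Player 2 gets 7, best alternative 6. No profitable deviation — NE.
(B, W): Player 1 can switch to A (1 → 7). Not NE.
(B, X): Player 1 can switch to A (2 → 3). Not NE.
(B, Y): Player 1 can switch to A (0 → 5). Not NE.
(B, Z): Player 1 can switch to A (2 → 7). Not NE.
(C, V): Player 1 can switch to A (5 → 6). Not NE.
(C, X): Player 1 gets 5, best alternative 4; Player 2 gets 8, best alternative 7. No profitable deviation — NE.
(The remaining 8 profiles each have a profitable deviation by the same check.)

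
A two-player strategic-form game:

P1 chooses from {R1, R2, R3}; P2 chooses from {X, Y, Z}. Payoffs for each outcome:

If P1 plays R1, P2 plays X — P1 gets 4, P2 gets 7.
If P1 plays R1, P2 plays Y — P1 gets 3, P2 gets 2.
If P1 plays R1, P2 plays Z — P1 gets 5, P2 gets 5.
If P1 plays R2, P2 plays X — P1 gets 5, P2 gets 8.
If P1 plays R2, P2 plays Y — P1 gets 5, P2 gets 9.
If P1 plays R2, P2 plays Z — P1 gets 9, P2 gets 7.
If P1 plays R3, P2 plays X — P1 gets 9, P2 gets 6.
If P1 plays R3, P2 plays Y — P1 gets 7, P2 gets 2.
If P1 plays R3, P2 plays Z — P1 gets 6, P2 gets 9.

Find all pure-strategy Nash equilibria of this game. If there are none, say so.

For each player, find the best response to each opponent profile; mutual best responses are the pure NE.
P1 against X: payoffs 4, 5, 9 → best response R3.
P1 against Y: payoffs 3, 5, 7 → best response R3.
P1 against Z: payoffs 5, 9, 6 → best response R2.
P2 against R1: payoffs 7, 2, 5 → best response X.
P2 against R2: payoffs 8, 9, 7 → best response Y.
P2 against R3: payoffs 6, 2, 9 → best response Z.
No profile is a mutual best response for all players.

This game has no pure Nash equilibrium.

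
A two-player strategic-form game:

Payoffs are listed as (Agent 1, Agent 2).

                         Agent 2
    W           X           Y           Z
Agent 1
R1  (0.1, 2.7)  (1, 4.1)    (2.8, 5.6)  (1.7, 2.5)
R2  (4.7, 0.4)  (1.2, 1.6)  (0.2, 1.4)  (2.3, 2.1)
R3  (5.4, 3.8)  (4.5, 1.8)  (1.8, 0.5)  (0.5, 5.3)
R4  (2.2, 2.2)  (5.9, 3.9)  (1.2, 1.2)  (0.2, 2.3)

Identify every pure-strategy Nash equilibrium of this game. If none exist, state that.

(R1, W): Agent 1 can switch to R2 (0.1 → 4.7). Not NE.
(R1, X): Agent 1 can switch to R2 (1 → 1.2). Not NE.
(R1, Y): Agent 1 gets 2.8, best alternative 1.8; Agent 2 gets 5.6, best alternative 4.1. No profitable deviation — NE.
(R1, Z): Agent 1 can switch to R2 (1.7 → 2.3). Not NE.
(R2, W): Agent 1 can switch to R3 (4.7 → 5.4). Not NE.
(R2, X): Agent 1 can switch to R3 (1.2 → 4.5). Not NE.
(R2, Y): Agent 1 can switch to R1 (0.2 → 2.8). Not NE.
(R2, Z): Agent 1 gets 2.3, best alternative 1.7; Agent 2 gets 2.1, best alternative 1.6. No profitable deviation — NE.
(R3, W): Agent 2 can switch to Z (3.8 → 5.3). Not NE.
(R3, X): Agent 1 can switch to R4 (4.5 → 5.9). Not NE.
(R3, Y): Agent 1 can switch to R1 (1.8 → 2.8). Not NE.
(R3, Z): Agent 1 can switch to R1 (0.5 → 1.7). Not NE.
(R4, X): Agent 1 gets 5.9, best alternative 4.5; Agent 2 gets 3.9, best alternative 2.3. No profitable deviation — NE.
(The remaining 3 profiles each have a profitable deviation by the same check.)

Pure-strategy Nash equilibria: (R1, Y) and (R2, Z) and (R4, X)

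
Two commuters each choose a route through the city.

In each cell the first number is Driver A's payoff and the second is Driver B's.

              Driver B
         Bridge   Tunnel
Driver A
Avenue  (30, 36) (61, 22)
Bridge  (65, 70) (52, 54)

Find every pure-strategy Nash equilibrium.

Pure NE: (Bridge, Bridge)

Driver A against Bridge: payoffs 30, 65 → best response Bridge.
Driver A against Tunnel: payoffs 61, 52 → best response Avenue.
Driver B against Avenue: payoffs 36, 22 → best response Bridge.
Driver B against Bridge: payoffs 70, 54 → best response Bridge.
Mutual best responses: (Bridge, Bridge).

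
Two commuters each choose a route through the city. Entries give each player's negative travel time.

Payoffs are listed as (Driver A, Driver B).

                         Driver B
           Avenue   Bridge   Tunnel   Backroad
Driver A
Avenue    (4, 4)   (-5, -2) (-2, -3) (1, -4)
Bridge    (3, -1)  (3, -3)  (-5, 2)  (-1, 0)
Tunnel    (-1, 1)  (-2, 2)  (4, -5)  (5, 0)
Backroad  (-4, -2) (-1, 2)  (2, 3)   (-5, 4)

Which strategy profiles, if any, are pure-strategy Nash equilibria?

(Avenue, Avenue): Driver A gets 4, best alternative 3; Driver B gets 4, best alternative -2. No profitable deviation — NE.
(Avenue, Bridge): Driver A can switch to Bridge (-5 → 3). Not NE.
(Avenue, Tunnel): Driver A can switch to Tunnel (-2 → 4). Not NE.
(Avenue, Backroad): Driver A can switch to Tunnel (1 → 5). Not NE.
(Bridge, Avenue): Driver A can switch to Avenue (3 → 4). Not NE.
(Bridge, Bridge): Driver B can switch to Avenue (-3 → -1). Not NE.
(Bridge, Tunnel): Driver A can switch to Avenue (-5 → -2). Not NE.
(Bridge, Backroad): Driver A can switch to Avenue (-1 → 1). Not NE.
(Tunnel, Avenue): Driver A can switch to Avenue (-1 → 4). Not NE.
(Tunnel, Bridge): Driver A can switch to Bridge (-2 → 3). Not NE.
(Tunnel, Tunnel): Driver B can switch to Avenue (-5 → 1). Not NE.
(The remaining 5 profiles each have a profitable deviation by the same check.)

The unique pure-strategy Nash equilibrium is (Avenue, Avenue).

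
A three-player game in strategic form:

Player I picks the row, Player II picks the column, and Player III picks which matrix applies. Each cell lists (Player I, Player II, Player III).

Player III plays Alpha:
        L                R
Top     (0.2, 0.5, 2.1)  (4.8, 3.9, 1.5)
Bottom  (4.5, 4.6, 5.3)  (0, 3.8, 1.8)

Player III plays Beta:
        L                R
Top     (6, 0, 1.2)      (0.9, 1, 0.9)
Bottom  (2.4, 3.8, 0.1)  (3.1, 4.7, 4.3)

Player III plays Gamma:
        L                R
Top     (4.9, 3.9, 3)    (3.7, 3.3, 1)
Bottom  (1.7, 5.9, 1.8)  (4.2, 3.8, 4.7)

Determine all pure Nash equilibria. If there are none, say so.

Pure-strategy Nash equilibria: (Top, L, Gamma); (Top, R, Alpha); (Bottom, L, Alpha)

(Top, L, Alpha): Player I can switch to Bottom (0.2 → 4.5). Not NE.
(Top, L, Beta): Player II can switch to R (0 → 1). Not NE.
(Top, L, Gamma): Player I gets 4.9, best alternative 1.7; Player II gets 3.9, best alternative 3.3; Player III gets 3, best alternative 2.1. No profitable deviation — NE.
(Top, R, Alpha): Player I gets 4.8, best alternative 0; Player II gets 3.9, best alternative 0.5; Player III gets 1.5, best alternative 1. No profitable deviation — NE.
(Top, R, Beta): Player I can switch to Bottom (0.9 → 3.1). Not NE.
(Top, R, Gamma): Player I can switch to Bottom (3.7 → 4.2). Not NE.
(Bottom, L, Alpha): Player I gets 4.5, best alternative 0.2; Player II gets 4.6, best alternative 3.8; Player III gets 5.3, best alternative 1.8. No profitable deviation — NE.
(Bottom, L, Beta): Player I can switch to Top (2.4 → 6). Not NE.
(Bottom, L, Gamma): Player I can switch to Top (1.7 → 4.9). Not NE.
(Bottom, R, Alpha): Player I can switch to Top (0 → 4.8). Not NE.
(Bottom, R, Beta): Player III can switch to Gamma (4.3 → 4.7). Not NE.
(Bottom, R, Gamma): Player II can switch to L (3.8 → 5.9). Not NE.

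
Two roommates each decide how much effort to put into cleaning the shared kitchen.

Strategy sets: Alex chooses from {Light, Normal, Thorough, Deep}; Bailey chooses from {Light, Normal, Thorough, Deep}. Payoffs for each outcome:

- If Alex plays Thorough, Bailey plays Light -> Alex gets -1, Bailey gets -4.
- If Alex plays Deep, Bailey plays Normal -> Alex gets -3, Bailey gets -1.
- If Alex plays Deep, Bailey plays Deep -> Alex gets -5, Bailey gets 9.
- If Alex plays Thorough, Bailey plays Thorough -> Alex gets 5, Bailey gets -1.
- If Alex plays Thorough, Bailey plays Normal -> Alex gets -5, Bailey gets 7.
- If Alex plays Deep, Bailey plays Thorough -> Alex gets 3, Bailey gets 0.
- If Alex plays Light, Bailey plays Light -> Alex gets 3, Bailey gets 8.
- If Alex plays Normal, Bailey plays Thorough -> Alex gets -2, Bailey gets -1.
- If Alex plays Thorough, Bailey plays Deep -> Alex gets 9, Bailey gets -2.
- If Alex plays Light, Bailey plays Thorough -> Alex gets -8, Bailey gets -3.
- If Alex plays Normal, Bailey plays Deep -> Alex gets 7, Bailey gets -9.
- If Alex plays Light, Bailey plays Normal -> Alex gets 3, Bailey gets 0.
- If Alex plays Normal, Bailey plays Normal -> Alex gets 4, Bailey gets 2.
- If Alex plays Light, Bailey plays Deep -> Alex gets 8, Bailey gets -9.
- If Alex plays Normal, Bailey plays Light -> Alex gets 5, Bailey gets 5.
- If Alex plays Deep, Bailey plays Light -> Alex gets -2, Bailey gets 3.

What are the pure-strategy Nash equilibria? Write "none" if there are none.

For each player, find the best response to each opponent profile; mutual best responses are the pure NE.
Alex against Light: payoffs 3, 5, -1, -2 → best response Normal.
Alex against Normal: payoffs 3, 4, -5, -3 → best response Normal.
Alex against Thorough: payoffs -8, -2, 5, 3 → best response Thorough.
Alex against Deep: payoffs 8, 7, 9, -5 → best response Thorough.
Bailey against Light: payoffs 8, 0, -3, -9 → best response Light.
Bailey against Normal: payoffs 5, 2, -1, -9 → best response Light.
Bailey against Thorough: payoffs -4, 7, -1, -2 → best response Normal.
Bailey against Deep: payoffs 3, -1, 0, 9 → best response Deep.
Mutual best responses: (Normal, Light).

The unique pure-strategy Nash equilibrium is (Normal, Light).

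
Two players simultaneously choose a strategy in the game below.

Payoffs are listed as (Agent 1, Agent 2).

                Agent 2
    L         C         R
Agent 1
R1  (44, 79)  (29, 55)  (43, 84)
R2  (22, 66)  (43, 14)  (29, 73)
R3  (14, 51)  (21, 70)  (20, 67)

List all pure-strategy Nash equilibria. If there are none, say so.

(R1, L): Agent 2 can switch to R (79 → 84). Not NE.
(R1, C): Agent 1 can switch to R2 (29 → 43). Not NE.
(R1, R): Agent 1 gets 43, best alternative 29; Agent 2 gets 84, best alternative 79. No profitable deviation — NE.
(R2, L): Agent 1 can switch to R1 (22 → 44). Not NE.
(R2, C): Agent 2 can switch to L (14 → 66). Not NE.
(R2, R): Agent 1 can switch to R1 (29 → 43). Not NE.
(R3, L): Agent 1 can switch to R1 (14 → 44). Not NE.
(The remaining 2 profiles each have a profitable deviation by the same check.)

Pure NE: (R1, R)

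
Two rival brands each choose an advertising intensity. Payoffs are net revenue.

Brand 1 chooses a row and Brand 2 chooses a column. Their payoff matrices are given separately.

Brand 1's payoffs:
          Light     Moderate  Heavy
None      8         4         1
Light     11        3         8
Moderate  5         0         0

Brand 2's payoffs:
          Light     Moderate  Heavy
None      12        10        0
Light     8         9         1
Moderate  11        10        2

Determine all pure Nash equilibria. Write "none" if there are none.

This game has no pure Nash equilibrium.

(None, Light): Brand 1 can switch to Light (8 → 11). Not NE.
(None, Moderate): Brand 2 can switch to Light (10 → 12). Not NE.
(None, Heavy): Brand 1 can switch to Light (1 → 8). Not NE.
(Light, Light): Brand 2 can switch to Moderate (8 → 9). Not NE.
(Light, Moderate): Brand 1 can switch to None (3 → 4). Not NE.
(Light, Heavy): Brand 2 can switch to Light (1 → 8). Not NE.
(Moderate, Light): Brand 1 can switch to None (5 → 8). Not NE.
(Moderate, Moderate): Brand 1 can switch to None (0 → 4). Not NE.
(Moderate, Heavy): Brand 1 can switch to None (0 → 1). Not NE.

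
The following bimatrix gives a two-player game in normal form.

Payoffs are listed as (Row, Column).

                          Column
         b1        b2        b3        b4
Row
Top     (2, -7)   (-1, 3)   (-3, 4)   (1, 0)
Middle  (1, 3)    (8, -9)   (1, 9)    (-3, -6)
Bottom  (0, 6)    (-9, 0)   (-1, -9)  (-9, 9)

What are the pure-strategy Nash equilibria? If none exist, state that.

(Middle, b3)

Row against b1: payoffs 2, 1, 0 → best response Top.
Row against b2: payoffs -1, 8, -9 → best response Middle.
Row against b3: payoffs -3, 1, -1 → best response Middle.
Row against b4: payoffs 1, -3, -9 → best response Top.
Column against Top: payoffs -7, 3, 4, 0 → best response b3.
Column against Middle: payoffs 3, -9, 9, -6 → best response b3.
Column against Bottom: payoffs 6, 0, -9, 9 → best response b4.
Mutual best responses: (Middle, b3).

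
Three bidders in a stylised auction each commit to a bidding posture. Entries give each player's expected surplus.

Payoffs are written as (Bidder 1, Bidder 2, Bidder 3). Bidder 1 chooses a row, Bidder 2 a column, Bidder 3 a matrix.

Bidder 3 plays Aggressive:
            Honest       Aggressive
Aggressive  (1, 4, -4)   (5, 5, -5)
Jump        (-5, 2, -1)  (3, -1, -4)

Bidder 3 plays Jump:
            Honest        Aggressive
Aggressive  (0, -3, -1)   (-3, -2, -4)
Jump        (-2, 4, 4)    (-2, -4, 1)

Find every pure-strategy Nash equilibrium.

none

(Aggressive, Honest, Aggressive): Bidder 2 can switch to Aggressive (4 → 5). Not NE.
(Aggressive, Honest, Jump): Bidder 2 can switch to Aggressive (-3 → -2). Not NE.
(Aggressive, Aggressive, Aggressive): Bidder 3 can switch to Jump (-5 → -4). Not NE.
(Aggressive, Aggressive, Jump): Bidder 1 can switch to Jump (-3 → -2). Not NE.
(Jump, Honest, Aggressive): Bidder 1 can switch to Aggressive (-5 → 1). Not NE.
(Jump, Honest, Jump): Bidder 1 can switch to Aggressive (-2 → 0). Not NE.
(Jump, Aggressive, Aggressive): Bidder 1 can switch to Aggressive (3 → 5). Not NE.
(Jump, Aggressive, Jump): Bidder 2 can switch to Honest (-4 → 4). Not NE.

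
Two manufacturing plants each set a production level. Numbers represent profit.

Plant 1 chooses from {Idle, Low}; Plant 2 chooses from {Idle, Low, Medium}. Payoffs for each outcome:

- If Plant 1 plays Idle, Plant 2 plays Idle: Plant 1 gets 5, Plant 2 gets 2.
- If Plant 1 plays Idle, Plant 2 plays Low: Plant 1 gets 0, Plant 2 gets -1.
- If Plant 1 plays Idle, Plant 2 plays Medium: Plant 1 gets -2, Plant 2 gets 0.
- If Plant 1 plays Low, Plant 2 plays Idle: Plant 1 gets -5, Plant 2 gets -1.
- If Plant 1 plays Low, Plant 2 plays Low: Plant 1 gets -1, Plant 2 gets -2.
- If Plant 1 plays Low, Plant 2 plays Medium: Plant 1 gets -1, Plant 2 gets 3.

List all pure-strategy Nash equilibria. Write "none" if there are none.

Pure-strategy Nash equilibria: (Idle, Idle); (Low, Medium)

Plant 1 against Idle: payoffs 5, -5 → best response Idle.
Plant 1 against Low: payoffs 0, -1 → best response Idle.
Plant 1 against Medium: payoffs -2, -1 → best response Low.
Plant 2 against Idle: payoffs 2, -1, 0 → best response Idle.
Plant 2 against Low: payoffs -1, -2, 3 → best response Medium.
Mutual best responses: (Idle, Idle); (Low, Medium).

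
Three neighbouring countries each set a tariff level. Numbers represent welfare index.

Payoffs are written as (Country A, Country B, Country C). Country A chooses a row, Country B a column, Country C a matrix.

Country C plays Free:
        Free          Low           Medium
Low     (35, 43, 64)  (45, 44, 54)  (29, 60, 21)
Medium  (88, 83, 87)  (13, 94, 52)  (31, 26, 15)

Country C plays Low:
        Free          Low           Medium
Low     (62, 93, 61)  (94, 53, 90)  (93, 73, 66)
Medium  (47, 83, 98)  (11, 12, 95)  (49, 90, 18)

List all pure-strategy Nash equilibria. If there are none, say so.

(Low, Free, Free): Country A can switch to Medium (35 → 88). Not NE.
(Low, Free, Low): Country C can switch to Free (61 → 64). Not NE.
(Low, Low, Free): Country B can switch to Medium (44 → 60). Not NE.
(Low, Low, Low): Country B can switch to Free (53 → 93). Not NE.
(Low, Medium, Free): Country A can switch to Medium (29 → 31). Not NE.
(Low, Medium, Low): Country B can switch to Free (73 → 93). Not NE.
(The remaining 6 profiles each have a profitable deviation by the same check.)

none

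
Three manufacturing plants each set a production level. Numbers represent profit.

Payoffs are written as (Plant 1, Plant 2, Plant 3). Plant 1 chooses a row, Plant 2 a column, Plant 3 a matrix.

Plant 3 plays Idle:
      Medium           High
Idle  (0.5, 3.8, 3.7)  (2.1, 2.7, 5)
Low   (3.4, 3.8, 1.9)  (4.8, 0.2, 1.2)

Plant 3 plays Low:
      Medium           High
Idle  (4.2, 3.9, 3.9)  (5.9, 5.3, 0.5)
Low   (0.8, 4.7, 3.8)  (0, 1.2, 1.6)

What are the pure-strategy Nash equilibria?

Check each profile: it is a Nash equilibrium iff no player can strictly gain by switching unilaterally.
(Idle, Medium, Idle): Plant 1 can switch to Low (0.5 → 3.4). Not NE.
(Idle, Medium, Low): Plant 2 can switch to High (3.9 → 5.3). Not NE.
(Idle, High, Idle): Plant 1 can switch to Low (2.1 → 4.8). Not NE.
(Idle, High, Low): Plant 3 can switch to Idle (0.5 → 5). Not NE.
(Low, Medium, Idle): Plant 3 can switch to Low (1.9 → 3.8). Not NE.
(Low, Medium, Low): Plant 1 can switch to Idle (0.8 → 4.2). Not NE.
(The remaining 2 profiles each have a profitable deviation by the same check.)

none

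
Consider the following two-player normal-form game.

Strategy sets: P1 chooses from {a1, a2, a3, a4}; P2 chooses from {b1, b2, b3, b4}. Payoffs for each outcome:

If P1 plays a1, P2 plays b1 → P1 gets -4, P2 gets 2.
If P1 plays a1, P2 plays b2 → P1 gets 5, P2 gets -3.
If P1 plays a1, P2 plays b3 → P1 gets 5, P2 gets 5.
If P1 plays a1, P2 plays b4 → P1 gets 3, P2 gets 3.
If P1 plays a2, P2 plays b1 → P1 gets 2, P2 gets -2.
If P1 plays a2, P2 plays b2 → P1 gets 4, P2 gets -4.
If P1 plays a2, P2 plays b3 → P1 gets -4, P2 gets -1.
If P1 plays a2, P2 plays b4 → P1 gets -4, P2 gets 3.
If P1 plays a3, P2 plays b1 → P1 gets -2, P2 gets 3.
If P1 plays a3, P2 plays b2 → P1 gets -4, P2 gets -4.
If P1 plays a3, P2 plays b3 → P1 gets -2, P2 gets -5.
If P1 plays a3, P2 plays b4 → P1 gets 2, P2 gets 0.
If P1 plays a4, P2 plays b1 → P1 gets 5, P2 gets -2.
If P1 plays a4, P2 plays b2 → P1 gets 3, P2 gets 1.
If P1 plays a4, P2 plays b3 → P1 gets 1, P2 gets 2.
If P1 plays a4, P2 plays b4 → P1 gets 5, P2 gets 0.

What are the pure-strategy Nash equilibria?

Check each profile: it is a Nash equilibrium iff no player can strictly gain by switching unilaterally.
(a1, b1): P1 can switch to a2 (-4 → 2). Not NE.
(a1, b2): P2 can switch to b1 (-3 → 2). Not NE.
(a1, b3): P1 gets 5, best alternative 1; P2 gets 5, best alternative 3. No profitable deviation — NE.
(a1, b4): P1 can switch to a4 (3 → 5). Not NE.
(a2, b1): P1 can switch to a4 (2 → 5). Not NE.
(a2, b2): P1 can switch to a1 (4 → 5). Not NE.
(a2, b3): P1 can switch to a1 (-4 → 5). Not NE.
(The remaining 9 profiles each have a profitable deviation by the same check.)

Pure NE: (a1, b3)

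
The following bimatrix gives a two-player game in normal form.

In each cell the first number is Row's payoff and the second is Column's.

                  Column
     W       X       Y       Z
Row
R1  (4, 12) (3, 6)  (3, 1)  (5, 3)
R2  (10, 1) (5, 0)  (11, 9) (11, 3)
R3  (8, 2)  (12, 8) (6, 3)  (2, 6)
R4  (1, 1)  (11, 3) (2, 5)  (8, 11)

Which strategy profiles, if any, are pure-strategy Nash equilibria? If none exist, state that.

(R2, Y); (R3, X)

Check each profile: it is a Nash equilibrium iff no player can strictly gain by switching unilaterally.
(R1, W): Row can switch to R2 (4 → 10). Not NE.
(R1, X): Row can switch to R2 (3 → 5). Not NE.
(R1, Y): Row can switch to R2 (3 → 11). Not NE.
(R1, Z): Row can switch to R2 (5 → 11). Not NE.
(R2, W): Column can switch to Y (1 → 9). Not NE.
(R2, X): Row can switch to R3 (5 → 12). Not NE.
(R2, Y): Row gets 11, best alternative 6; Column gets 9, best alternative 3. No profitable deviation — NE.
(R2, Z): Column can switch to Y (3 → 9). Not NE.
(R3, W): Row can switch to R2 (8 → 10). Not NE.
(R3, X): Row gets 12, best alternative 11; Column gets 8, best alternative 6. No profitable deviation — NE.
(R3, Y): Row can switch to R2 (6 → 11). Not NE.
(R3, Z): Row can switch to R1 (2 → 5). Not NE.
(R4, W): Row can switch to R1 (1 → 4). Not NE.
(R4, X): Row can switch to R3 (11 → 12). Not NE.
(The remaining 2 profiles each have a profitable deviation by the same check.)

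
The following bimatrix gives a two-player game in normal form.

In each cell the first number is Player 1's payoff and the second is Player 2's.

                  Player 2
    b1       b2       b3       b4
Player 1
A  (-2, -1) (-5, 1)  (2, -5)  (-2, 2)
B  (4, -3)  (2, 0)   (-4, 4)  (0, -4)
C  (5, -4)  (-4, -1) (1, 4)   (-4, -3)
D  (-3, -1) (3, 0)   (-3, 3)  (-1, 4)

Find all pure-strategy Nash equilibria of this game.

For each strategy profile, look for a profitable unilateral deviation.
(A, b1): Player 1 can switch to B (-2 → 4). Not NE.
(A, b2): Player 1 can switch to B (-5 → 2). Not NE.
(A, b3): Player 2 can switch to b1 (-5 → -1). Not NE.
(A, b4): Player 1 can switch to B (-2 → 0). Not NE.
(B, b1): Player 1 can switch to C (4 → 5). Not NE.
(B, b2): Player 1 can switch to D (2 → 3). Not NE.
(B, b3): Player 1 can switch to A (-4 → 2). Not NE.
(B, b4): Player 2 can switch to b1 (-4 → -3). Not NE.
(C, b1): Player 2 can switch to b2 (-4 → -1). Not NE.
(C, b2): Player 1 can switch to B (-4 → 2). Not NE.
(C, b3): Player 1 can switch to A (1 → 2). Not NE.
(C, b4): Player 1 can switch to A (-4 → -2). Not NE.
(The remaining 4 profiles each have a profitable deviation by the same check.)

This game has no pure Nash equilibrium.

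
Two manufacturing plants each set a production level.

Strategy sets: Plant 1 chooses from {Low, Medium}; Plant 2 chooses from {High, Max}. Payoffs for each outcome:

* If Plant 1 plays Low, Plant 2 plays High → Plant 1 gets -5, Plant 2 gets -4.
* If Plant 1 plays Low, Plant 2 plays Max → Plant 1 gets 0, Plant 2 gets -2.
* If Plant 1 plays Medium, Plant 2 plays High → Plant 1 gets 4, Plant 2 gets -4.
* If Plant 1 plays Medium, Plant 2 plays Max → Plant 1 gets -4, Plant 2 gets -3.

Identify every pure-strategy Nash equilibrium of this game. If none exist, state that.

Pure NE: (Low, Max)

Check each profile: it is a Nash equilibrium iff no player can strictly gain by switching unilaterally.
(Low, High): Plant 1 can switch to Medium (-5 → 4). Not NE.
(Low, Max): Plant 1 gets 0, best alternative -4; Plant 2 gets -2, best alternative -4. No profitable deviation — NE.
(Medium, High): Plant 2 can switch to Max (-4 → -3). Not NE.
(Medium, Max): Plant 1 can switch to Low (-4 → 0). Not NE.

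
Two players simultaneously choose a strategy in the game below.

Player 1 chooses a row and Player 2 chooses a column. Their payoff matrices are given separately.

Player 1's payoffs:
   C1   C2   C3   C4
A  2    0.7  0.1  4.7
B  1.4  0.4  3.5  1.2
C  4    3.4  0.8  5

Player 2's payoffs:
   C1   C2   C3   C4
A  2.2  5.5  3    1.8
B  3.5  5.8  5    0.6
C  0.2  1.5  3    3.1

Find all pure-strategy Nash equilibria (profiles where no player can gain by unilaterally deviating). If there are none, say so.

The unique pure-strategy Nash equilibrium is (C, C4).

Player 1 against C1: payoffs 2, 1.4, 4 → best response C.
Player 1 against C2: payoffs 0.7, 0.4, 3.4 → best response C.
Player 1 against C3: payoffs 0.1, 3.5, 0.8 → best response B.
Player 1 against C4: payoffs 4.7, 1.2, 5 → best response C.
Player 2 against A: payoffs 2.2, 5.5, 3, 1.8 → best response C2.
Player 2 against B: payoffs 3.5, 5.8, 5, 0.6 → best response C2.
Player 2 against C: payoffs 0.2, 1.5, 3, 3.1 → best response C4.
Mutual best responses: (C, C4).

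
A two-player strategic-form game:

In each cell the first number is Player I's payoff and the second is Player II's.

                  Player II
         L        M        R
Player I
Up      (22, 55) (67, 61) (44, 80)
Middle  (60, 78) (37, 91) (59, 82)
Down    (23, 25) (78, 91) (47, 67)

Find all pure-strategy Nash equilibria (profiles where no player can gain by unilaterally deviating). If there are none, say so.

Player I against L: payoffs 22, 60, 23 → best response Middle.
Player I against M: payoffs 67, 37, 78 → best response Down.
Player I against R: payoffs 44, 59, 47 → best response Middle.
Player II against Up: payoffs 55, 61, 80 → best response R.
Player II against Middle: payoffs 78, 91, 82 → best response M.
Player II against Down: payoffs 25, 91, 67 → best response M.
Mutual best responses: (Down, M).

Pure NE: (Down, M)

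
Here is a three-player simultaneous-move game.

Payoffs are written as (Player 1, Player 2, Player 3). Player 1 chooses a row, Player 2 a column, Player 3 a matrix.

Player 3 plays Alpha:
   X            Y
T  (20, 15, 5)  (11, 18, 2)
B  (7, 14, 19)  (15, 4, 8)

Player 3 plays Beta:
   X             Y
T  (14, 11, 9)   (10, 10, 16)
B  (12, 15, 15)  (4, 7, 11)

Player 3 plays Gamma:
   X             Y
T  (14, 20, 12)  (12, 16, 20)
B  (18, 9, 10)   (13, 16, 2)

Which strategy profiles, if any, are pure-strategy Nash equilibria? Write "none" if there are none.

This game has no pure Nash equilibrium.

Player 1 against (X, Alpha): payoffs 20, 7 → best response T.
Player 1 against (X, Beta): payoffs 14, 12 → best response T.
Player 1 against (X, Gamma): payoffs 14, 18 → best response B.
Player 1 against (Y, Alpha): payoffs 11, 15 → best response B.
Player 1 against (Y, Beta): payoffs 10, 4 → best response T.
Player 1 against (Y, Gamma): payoffs 12, 13 → best response B.
Player 2 against (T, Alpha): payoffs 15, 18 → best response Y.
Player 2 against (T, Beta): payoffs 11, 10 → best response X.
Player 2 against (T, Gamma): payoffs 20, 16 → best response X.
Player 2 against (B, Alpha): payoffs 14, 4 → best response X.
Player 2 against (B, Beta): payoffs 15, 7 → best response X.
Player 2 against (B, Gamma): payoffs 9, 16 → best response Y.
Player 3 against (T, X): payoffs 5, 9, 12 → best response Gamma.
Player 3 against (T, Y): payoffs 2, 16, 20 → best response Gamma.
Player 3 against (B, X): payoffs 19, 15, 10 → best response Alpha.
Player 3 against (B, Y): payoffs 8, 11, 2 → best response Beta.
No profile is a mutual best response for all players.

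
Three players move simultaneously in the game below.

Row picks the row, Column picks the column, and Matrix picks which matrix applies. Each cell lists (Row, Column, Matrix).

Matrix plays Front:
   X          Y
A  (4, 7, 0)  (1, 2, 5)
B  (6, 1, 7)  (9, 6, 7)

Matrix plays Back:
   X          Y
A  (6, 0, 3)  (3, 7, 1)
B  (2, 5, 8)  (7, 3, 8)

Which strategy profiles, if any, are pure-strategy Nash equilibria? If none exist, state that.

none

(A, X, Front): Row can switch to B (4 → 6). Not NE.
(A, X, Back): Column can switch to Y (0 → 7). Not NE.
(A, Y, Front): Row can switch to B (1 → 9). Not NE.
(A, Y, Back): Row can switch to B (3 → 7). Not NE.
(B, X, Front): Column can switch to Y (1 → 6). Not NE.
(B, X, Back): Row can switch to A (2 → 6). Not NE.
(The remaining 2 profiles each have a profitable deviation by the same check.)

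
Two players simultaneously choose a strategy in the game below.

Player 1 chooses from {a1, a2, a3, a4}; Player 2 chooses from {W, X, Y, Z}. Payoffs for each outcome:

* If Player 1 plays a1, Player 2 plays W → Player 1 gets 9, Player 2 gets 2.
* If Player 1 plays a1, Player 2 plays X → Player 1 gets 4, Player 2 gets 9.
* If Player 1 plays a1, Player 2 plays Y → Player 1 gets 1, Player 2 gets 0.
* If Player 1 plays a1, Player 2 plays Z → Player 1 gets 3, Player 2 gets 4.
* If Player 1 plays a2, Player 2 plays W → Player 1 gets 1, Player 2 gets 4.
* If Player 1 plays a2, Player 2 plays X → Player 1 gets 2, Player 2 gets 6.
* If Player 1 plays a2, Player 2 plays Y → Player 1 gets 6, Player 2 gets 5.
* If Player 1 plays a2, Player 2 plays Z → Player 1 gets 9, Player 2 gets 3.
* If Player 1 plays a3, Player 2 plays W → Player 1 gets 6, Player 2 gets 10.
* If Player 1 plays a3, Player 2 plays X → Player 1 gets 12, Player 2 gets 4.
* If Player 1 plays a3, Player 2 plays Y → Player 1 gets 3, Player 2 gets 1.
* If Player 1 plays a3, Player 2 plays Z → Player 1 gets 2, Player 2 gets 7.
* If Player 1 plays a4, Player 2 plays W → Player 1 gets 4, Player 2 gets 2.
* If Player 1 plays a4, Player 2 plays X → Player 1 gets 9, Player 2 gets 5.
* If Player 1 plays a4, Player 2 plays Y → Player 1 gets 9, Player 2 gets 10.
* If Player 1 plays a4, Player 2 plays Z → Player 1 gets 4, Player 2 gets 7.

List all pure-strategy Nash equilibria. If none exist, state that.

The unique pure-strategy Nash equilibrium is (a4, Y).

Check each profile: it is a Nash equilibrium iff no player can strictly gain by switching unilaterally.
(a1, W): Player 2 can switch to X (2 → 9). Not NE.
(a1, X): Player 1 can switch to a3 (4 → 12). Not NE.
(a1, Y): Player 1 can switch to a2 (1 → 6). Not NE.
(a1, Z): Player 1 can switch to a2 (3 → 9). Not NE.
(a2, W): Player 1 can switch to a1 (1 → 9). Not NE.
(a2, X): Player 1 can switch to a1 (2 → 4). Not NE.
(a4, Y): Player 1 gets 9, best alternative 6; Player 2 gets 10, best alternative 7. No profitable deviation — NE.
(The remaining 9 profiles each have a profitable deviation by the same check.)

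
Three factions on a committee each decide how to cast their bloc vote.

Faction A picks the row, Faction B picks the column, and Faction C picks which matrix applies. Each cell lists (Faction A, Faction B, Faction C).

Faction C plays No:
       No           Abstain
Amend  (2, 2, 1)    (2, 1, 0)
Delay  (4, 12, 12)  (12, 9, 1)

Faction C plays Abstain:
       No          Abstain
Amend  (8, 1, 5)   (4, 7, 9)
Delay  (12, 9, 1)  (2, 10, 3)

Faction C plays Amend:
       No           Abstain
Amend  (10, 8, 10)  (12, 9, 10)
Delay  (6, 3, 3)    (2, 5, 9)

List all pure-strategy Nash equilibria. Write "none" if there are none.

Pure-strategy Nash equilibria: (Amend, Abstain, Amend); (Delay, No, No)

Faction A against (No, No): payoffs 2, 4 → best response Delay.
Faction A against (No, Abstain): payoffs 8, 12 → best response Delay.
Faction A against (No, Amend): payoffs 10, 6 → best response Amend.
Faction A against (Abstain, No): payoffs 2, 12 → best response Delay.
Faction A against (Abstain, Abstain): payoffs 4, 2 → best response Amend.
Faction A against (Abstain, Amend): payoffs 12, 2 → best response Amend.
Faction B against (Amend, No): payoffs 2, 1 → best response No.
Faction B against (Amend, Abstain): payoffs 1, 7 → best response Abstain.
Faction B against (Amend, Amend): payoffs 8, 9 → best response Abstain.
Faction B against (Delay, No): payoffs 12, 9 → best response No.
Faction B against (Delay, Abstain): payoffs 9, 10 → best response Abstain.
Faction B against (Delay, Amend): payoffs 3, 5 → best response Abstain.
Faction C against (Amend, No): payoffs 1, 5, 10 → best response Amend.
Faction C against (Amend, Abstain): payoffs 0, 9, 10 → best response Amend.
Faction C against (Delay, No): payoffs 12, 1, 3 → best response No.
Faction C against (Delay, Abstain): payoffs 1, 3, 9 → best response Amend.
Mutual best responses: (Amend, Abstain, Amend); (Delay, No, No).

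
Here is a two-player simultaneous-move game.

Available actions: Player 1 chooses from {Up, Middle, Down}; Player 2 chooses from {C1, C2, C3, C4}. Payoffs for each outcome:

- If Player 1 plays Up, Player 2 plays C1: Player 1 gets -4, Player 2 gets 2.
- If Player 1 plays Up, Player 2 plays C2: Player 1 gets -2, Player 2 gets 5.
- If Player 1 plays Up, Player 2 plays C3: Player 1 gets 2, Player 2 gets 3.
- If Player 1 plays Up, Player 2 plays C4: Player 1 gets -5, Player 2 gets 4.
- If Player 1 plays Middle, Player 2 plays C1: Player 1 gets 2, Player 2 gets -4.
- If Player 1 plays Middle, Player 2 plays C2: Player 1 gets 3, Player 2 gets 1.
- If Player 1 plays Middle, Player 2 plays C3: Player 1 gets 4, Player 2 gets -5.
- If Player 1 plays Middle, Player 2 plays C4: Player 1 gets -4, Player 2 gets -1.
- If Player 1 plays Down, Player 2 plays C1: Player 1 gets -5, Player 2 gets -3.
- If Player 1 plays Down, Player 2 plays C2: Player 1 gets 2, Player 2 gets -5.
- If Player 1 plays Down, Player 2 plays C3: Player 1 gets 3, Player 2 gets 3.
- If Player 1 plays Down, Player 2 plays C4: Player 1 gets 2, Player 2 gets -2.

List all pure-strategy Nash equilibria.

Player 1 against C1: payoffs -4, 2, -5 → best response Middle.
Player 1 against C2: payoffs -2, 3, 2 → best response Middle.
Player 1 against C3: payoffs 2, 4, 3 → best response Middle.
Player 1 against C4: payoffs -5, -4, 2 → best response Down.
Player 2 against Up: payoffs 2, 5, 3, 4 → best response C2.
Player 2 against Middle: payoffs -4, 1, -5, -1 → best response C2.
Player 2 against Down: payoffs -3, -5, 3, -2 → best response C3.
Mutual best responses: (Middle, C2).

Pure NE: (Middle, C2)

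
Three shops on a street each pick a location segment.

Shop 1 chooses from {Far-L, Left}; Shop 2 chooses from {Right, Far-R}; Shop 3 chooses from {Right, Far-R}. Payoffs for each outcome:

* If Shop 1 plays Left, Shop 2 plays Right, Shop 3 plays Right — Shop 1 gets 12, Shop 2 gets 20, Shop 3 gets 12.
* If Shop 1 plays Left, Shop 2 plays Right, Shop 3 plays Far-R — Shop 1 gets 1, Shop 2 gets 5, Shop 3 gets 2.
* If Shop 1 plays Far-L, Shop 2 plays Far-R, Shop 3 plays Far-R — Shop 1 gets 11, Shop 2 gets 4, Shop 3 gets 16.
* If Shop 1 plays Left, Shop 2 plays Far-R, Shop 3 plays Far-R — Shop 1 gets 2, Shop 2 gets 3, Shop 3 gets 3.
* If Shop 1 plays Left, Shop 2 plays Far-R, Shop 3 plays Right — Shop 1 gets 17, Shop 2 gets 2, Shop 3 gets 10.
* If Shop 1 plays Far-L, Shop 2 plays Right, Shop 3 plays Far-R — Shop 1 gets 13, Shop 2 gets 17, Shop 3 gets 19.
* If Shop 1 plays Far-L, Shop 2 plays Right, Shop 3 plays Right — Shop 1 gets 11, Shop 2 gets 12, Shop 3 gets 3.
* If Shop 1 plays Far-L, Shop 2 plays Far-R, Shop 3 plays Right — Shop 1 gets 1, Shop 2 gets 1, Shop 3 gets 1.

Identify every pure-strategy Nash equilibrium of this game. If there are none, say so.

(Far-L, Right, Far-R), (Left, Right, Right)

For each player, find the best response to each opponent profile; mutual best responses are the pure NE.
Shop 1 against (Right, Right): payoffs 11, 12 → best response Left.
Shop 1 against (Right, Far-R): payoffs 13, 1 → best response Far-L.
Shop 1 against (Far-R, Right): payoffs 1, 17 → best response Left.
Shop 1 against (Far-R, Far-R): payoffs 11, 2 → best response Far-L.
Shop 2 against (Far-L, Right): payoffs 12, 1 → best response Right.
Shop 2 against (Far-L, Far-R): payoffs 17, 4 → best response Right.
Shop 2 against (Left, Right): payoffs 20, 2 → best response Right.
Shop 2 against (Left, Far-R): payoffs 5, 3 → best response Right.
Shop 3 against (Far-L, Right): payoffs 3, 19 → best response Far-R.
Shop 3 against (Far-L, Far-R): payoffs 1, 16 → best response Far-R.
Shop 3 against (Left, Right): payoffs 12, 2 → best response Right.
Shop 3 against (Left, Far-R): payoffs 10, 3 → best response Right.
Mutual best responses: (Far-L, Right, Far-R); (Left, Right, Right).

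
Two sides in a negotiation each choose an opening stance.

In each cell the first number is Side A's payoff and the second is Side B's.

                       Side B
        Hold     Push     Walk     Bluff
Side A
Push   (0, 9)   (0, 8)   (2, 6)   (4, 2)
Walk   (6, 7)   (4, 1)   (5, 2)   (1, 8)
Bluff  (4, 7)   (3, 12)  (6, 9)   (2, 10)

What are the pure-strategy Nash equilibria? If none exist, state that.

This game has no pure Nash equilibrium.

(Push, Hold): Side A can switch to Walk (0 → 6). Not NE.
(Push, Push): Side A can switch to Walk (0 → 4). Not NE.
(Push, Walk): Side A can switch to Walk (2 → 5). Not NE.
(Push, Bluff): Side B can switch to Hold (2 → 9). Not NE.
(Walk, Hold): Side B can switch to Bluff (7 → 8). Not NE.
(Walk, Push): Side B can switch to Hold (1 → 7). Not NE.
(The remaining 6 profiles each have a profitable deviation by the same check.)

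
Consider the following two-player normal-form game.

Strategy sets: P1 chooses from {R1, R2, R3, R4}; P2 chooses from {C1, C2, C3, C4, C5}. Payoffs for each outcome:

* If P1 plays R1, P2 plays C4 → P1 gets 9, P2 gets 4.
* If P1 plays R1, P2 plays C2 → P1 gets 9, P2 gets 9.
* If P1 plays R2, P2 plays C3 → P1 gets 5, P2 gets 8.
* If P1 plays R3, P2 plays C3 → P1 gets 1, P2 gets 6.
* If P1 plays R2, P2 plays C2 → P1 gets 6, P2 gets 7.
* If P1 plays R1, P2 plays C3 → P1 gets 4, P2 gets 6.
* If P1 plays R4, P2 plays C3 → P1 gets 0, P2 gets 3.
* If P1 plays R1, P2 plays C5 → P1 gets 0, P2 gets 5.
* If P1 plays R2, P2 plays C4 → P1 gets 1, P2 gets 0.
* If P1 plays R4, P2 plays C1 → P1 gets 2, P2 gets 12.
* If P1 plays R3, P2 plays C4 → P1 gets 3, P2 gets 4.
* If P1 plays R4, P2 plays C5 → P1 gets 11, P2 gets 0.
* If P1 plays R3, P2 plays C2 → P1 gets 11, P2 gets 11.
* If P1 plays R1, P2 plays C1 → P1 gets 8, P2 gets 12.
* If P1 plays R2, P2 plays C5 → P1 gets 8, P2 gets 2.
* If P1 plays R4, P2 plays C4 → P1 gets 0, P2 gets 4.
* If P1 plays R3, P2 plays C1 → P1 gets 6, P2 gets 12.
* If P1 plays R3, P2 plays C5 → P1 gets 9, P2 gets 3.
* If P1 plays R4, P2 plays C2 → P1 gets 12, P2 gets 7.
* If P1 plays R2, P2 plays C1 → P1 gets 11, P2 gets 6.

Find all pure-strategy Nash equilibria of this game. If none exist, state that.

P1 against C1: payoffs 8, 11, 6, 2 → best response R2.
P1 against C2: payoffs 9, 6, 11, 12 → best response R4.
P1 against C3: payoffs 4, 5, 1, 0 → best response R2.
P1 against C4: payoffs 9, 1, 3, 0 → best response R1.
P1 against C5: payoffs 0, 8, 9, 11 → best response R4.
P2 against R1: payoffs 12, 9, 6, 4, 5 → best response C1.
P2 against R2: payoffs 6, 7, 8, 0, 2 → best response C3.
P2 against R3: payoffs 12, 11, 6, 4, 3 → best response C1.
P2 against R4: payoffs 12, 7, 3, 4, 0 → best response C1.
Mutual best responses: (R2, C3).

(R2, C3)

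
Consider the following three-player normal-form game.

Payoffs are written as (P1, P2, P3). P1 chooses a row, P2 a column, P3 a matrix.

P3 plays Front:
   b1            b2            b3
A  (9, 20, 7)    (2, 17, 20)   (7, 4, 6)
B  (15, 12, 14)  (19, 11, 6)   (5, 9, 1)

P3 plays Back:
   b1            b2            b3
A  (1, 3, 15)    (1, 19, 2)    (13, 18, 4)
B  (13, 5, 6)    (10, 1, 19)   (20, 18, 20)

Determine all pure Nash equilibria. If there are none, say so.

(B, b1, Front), (B, b3, Back)

For each player, find the best response to each opponent profile; mutual best responses are the pure NE.
P1 against (b1, Front): payoffs 9, 15 → best response B.
P1 against (b1, Back): payoffs 1, 13 → best response B.
P1 against (b2, Front): payoffs 2, 19 → best response B.
P1 against (b2, Back): payoffs 1, 10 → best response B.
P1 against (b3, Front): payoffs 7, 5 → best response A.
P1 against (b3, Back): payoffs 13, 20 → best response B.
P2 against (A, Front): payoffs 20, 17, 4 → best response b1.
P2 against (A, Back): payoffs 3, 19, 18 → best response b2.
P2 against (B, Front): payoffs 12, 11, 9 → best response b1.
P2 against (B, Back): payoffs 5, 1, 18 → best response b3.
P3 against (A, b1): payoffs 7, 15 → best response Back.
P3 against (A, b2): payoffs 20, 2 → best response Front.
P3 against (A, b3): payoffs 6, 4 → best response Front.
P3 against (B, b1): payoffs 14, 6 → best response Front.
P3 against (B, b2): payoffs 6, 19 → best response Back.
P3 against (B, b3): payoffs 1, 20 → best response Back.
Mutual best responses: (B, b1, Front); (B, b3, Back).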